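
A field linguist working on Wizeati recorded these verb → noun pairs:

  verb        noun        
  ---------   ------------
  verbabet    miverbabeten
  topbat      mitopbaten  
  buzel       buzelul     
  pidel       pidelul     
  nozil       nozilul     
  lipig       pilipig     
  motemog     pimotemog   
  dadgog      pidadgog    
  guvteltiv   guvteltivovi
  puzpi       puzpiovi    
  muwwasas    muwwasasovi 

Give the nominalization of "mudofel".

mudofelul

"mudofel" ends in -l. The stems ending in -l (buzel → buzelul, pidel → pidelul, nozil → nozilul) add -ul.
The other patterns: stems ending in -t add mi- … -en around the stem; stems ending in -g add the prefix pi-; stems ending in -i, -s or -v add -ovi.
So mudofel → mudofelul.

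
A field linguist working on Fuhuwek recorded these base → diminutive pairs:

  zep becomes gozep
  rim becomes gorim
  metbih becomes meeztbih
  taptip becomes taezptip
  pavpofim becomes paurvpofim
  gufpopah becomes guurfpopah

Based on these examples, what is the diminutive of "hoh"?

gohoh

zep and taptip both end in -p yet inflect differently (gozep, taezptip), so the final letter is not what conditions the rule; the number of vowels is.
"hoh" has 1 vowel. The stems with 1 vowel (zep → gozep, rim → gorim) add the prefix go-.
So hoh → gohoh.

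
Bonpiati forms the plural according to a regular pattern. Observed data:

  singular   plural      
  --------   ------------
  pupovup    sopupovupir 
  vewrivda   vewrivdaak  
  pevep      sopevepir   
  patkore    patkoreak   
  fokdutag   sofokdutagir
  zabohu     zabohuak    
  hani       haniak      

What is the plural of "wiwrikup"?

zabohu and pupovup both have last vowel 'u' yet inflect differently (zabohuak, sopupovupir), so the last vowel is not what conditions the rule; whether the stem ends in a vowel or a consonant is.
"wiwrikup" ends in a consonant. The stems ending in a consonant (pupovup → sopupovupir, pevep → sopevepir, fokdutag → sofokdutagir) add so- … -ir around the stem.
The other pattern: stems ending in a vowel add -ak.
So wiwrikup → sowiwrikupir.

sowiwrikupir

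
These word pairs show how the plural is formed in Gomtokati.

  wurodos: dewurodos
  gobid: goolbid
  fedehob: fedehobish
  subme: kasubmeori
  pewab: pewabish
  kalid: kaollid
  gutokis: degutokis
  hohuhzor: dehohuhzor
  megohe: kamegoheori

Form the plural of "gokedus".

"gokedus" ends in -s. The stems ending in -s (wurodos → dewurodos, gutokis → degutokis) add the prefix de-.
So gokedus → degokedus.

degokedus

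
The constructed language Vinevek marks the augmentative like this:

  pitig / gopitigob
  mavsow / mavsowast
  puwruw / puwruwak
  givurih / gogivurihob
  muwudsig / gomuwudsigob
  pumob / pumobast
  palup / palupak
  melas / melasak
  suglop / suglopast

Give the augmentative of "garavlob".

suglop and palup both end in -p yet inflect differently (suglopast, palupak), so the final letter is not what conditions the rule; the last vowel is.
"garavlob" has last vowel 'o'. The stems whose last vowel is 'o' (pumob → pumobast, mavsow → mavsowast, suglop → suglopast) add -ast.
The other patterns: stems whose last vowel is 'i' add go- … -ob around the stem; stems whose last vowel is 'a' or 'u' add -ak.
So garavlob → garavlobast.

garavlobast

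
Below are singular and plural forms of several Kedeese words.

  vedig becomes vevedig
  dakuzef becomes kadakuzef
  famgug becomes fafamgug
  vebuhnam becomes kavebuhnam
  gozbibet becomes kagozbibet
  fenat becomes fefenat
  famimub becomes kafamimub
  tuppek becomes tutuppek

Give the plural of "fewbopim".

kafewbopim

"fewbopim" has 3 vowels. The stems with 3 vowels (famimub → kafamimub, dakuzef → kadakuzef, vebuhnam → kavebuhnam) add the prefix ka-.
The other pattern: stems with 2 vowels repeat the first consonant+vowel as a prefix.
So fewbopim → kafewbopim.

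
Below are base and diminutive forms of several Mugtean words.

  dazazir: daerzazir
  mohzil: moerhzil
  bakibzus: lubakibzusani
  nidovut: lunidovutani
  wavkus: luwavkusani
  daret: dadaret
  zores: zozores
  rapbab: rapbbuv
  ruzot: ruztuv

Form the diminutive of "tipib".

tierpib

nidovut and daret both end in -t yet inflect differently (lunidovutani, dadaret), so the final letter is not what conditions the rule; the last vowel is.
"tipib" has last vowel 'i'. The stems whose last vowel is 'i' (dazazir → daerzazir, mohzil → moerhzil) insert -er- after the first vowel.
The other patterns: stems whose last vowel is 'u' add lu- … -ani around the stem; stems whose last vowel is 'e' repeat the first consonant+vowel as a prefix; stems whose last vowel is 'a' or 'o' delete the last vowel and add -uv.
So tipib → tierpib.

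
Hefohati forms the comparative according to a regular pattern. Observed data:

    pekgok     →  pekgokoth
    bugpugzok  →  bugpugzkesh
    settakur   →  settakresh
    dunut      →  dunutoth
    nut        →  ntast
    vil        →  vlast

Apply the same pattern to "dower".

nut and dunut both end in -t yet inflect differently (ntast, dunutoth), so the final letter is not what conditions the rule; the number of vowels is.
"dower" has 2 vowels. The stems with 2 vowels (pekgok → pekgokoth, dunut → dunutoth) add -oth.
The other patterns: stems with 1 vowel delete the last vowel and add -ast; stems with 3 vowels delete the last vowel and add -esh.
So dower → doweroth.

doweroth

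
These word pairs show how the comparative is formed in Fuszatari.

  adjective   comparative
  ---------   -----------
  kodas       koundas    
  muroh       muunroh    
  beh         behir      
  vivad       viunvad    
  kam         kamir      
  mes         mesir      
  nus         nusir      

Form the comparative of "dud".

"dud" has 1 vowel. The stems with 1 vowel (kam → kamir, beh → behir, nus → nusir) add -ir.
So dud → dudir.

dudir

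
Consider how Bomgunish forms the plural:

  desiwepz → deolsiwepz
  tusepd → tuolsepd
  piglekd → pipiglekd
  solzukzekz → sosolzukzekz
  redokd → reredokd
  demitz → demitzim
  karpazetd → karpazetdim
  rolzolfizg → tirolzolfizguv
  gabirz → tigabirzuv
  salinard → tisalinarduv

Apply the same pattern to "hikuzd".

tihikuzduv

tusepd and piglekd both end in -d yet inflect differently (tuolsepd, pipiglekd), so the final letter is not what conditions the rule; the second-to-last letter is.
"hikuzd" has second-to-last letter 'z'. The one such stem in the data (rolzolfizg → tirolzolfizguv) adds ti- … -uv around the stem, so the same rule applies.
The other patterns: stems whose second-to-last letter is 'p' insert -ol- after the first vowel; stems whose second-to-last letter is 'k' repeat the first consonant+vowel as a prefix; stems whose second-to-last letter is 't' add -im.
So hikuzd → tihikuzduv.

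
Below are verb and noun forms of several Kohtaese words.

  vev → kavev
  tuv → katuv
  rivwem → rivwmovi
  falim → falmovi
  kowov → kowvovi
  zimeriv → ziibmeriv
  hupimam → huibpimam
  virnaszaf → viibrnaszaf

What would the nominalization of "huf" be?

kahuf

vev and kowov both end in -v yet inflect differently (kavev, kowvovi), so the final letter is not what conditions the rule; the number of vowels is.
"huf" has 1 vowel. The stems with 1 vowel (vev → kavev, tuv → katuv) add the prefix ka-.
The other patterns: stems with 2 vowels delete the last vowel and add -ovi; stems with 3 vowels insert -ib- after the first vowel.
So huf → kahuf.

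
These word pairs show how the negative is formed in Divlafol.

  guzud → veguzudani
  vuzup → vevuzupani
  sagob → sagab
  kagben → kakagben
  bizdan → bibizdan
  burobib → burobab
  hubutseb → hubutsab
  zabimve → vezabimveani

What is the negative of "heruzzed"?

kagben and hubutseb both have last vowel 'e' yet inflect differently (kakagben, hubutsab), so the last vowel is not what conditions the rule; the final letter is.
"heruzzed" ends in -d. The one such stem in the data (guzud → veguzudani) adds ve- … -ani around the stem, so the same rule applies.
So heruzzed → veheruzzedani.

veheruzzedani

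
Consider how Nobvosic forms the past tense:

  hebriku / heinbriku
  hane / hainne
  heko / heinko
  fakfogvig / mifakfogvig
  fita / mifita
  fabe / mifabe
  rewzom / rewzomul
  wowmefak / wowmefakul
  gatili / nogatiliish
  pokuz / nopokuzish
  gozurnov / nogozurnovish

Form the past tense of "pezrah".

hane and fabe both end in -e yet inflect differently (hainne, mifabe), so the final letter is not what conditions the rule; the first letter is.
"pezrah" begins with p-. The one such stem in the data (pokuz → nopokuzish) adds no- … -ish around the stem, so the same rule applies.
The other patterns: stems beginning with h- insert -in- after the first vowel; stems beginning with f- add the prefix mi-; stems beginning with r- or w- add -ul.
So pezrah → nopezrahish.

nopezrahish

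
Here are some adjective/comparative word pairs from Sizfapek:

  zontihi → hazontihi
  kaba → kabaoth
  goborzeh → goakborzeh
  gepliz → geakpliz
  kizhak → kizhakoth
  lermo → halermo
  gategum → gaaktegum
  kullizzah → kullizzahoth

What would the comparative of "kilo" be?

kilooth

"kilo" begins with k-. The stems beginning with k- (kullizzah → kullizzahoth, kizhak → kizhakoth, kaba → kabaoth) add -oth.
So kilo → kilooth.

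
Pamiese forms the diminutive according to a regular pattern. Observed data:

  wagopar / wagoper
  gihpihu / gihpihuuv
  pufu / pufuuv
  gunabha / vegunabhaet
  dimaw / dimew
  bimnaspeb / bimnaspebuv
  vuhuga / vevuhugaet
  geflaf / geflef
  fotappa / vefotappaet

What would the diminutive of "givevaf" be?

givevef

"givevaf" ends in -f. The one such stem in the data (geflaf → geflef) changes the last vowel to 'e' (as do dimaw, wagopar), so the same rule applies.
The other patterns: stems ending in -b or -u add -uv; stems ending in -a add ve- … -et around the stem.
So givevaf → givevef.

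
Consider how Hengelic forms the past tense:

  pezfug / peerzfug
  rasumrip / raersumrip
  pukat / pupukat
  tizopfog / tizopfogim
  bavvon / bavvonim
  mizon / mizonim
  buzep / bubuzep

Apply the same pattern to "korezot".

korezotim

buzep and rasumrip both end in -p yet inflect differently (bubuzep, raersumrip), so the final letter is not what conditions the rule; the last vowel is.
"korezot" has last vowel 'o'. The stems whose last vowel is 'o' (bavvon → bavvonim, tizopfog → tizopfogim, mizon → mizonim) add -im.
So korezot → korezotim.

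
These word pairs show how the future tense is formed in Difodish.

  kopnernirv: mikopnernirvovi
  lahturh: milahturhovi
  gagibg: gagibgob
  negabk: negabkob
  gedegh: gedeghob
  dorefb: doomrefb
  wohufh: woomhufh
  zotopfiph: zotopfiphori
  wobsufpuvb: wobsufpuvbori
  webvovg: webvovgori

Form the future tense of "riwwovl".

riwwovlori

lahturh and gedegh both end in -h yet inflect differently (milahturhovi, gedeghob), so the final letter is not what conditions the rule; the second-to-last letter is.
"riwwovl" has second-to-last letter 'v'. The stems whose second-to-last letter is 'v' (wobsufpuvb → wobsufpuvbori, webvovg → webvovgori) add -ori.
The other patterns: stems whose second-to-last letter is 'r' add mi- … -ovi around the stem; stems whose second-to-last letter is 'b' or 'g' add -ob; stems whose second-to-last letter is 'f' insert -om- after the first vowel.
So riwwovl → riwwovlori.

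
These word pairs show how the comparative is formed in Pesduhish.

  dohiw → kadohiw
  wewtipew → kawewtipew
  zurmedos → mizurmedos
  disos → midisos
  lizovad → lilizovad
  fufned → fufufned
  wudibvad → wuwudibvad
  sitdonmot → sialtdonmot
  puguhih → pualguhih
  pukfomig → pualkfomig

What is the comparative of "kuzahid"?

kukuzahid

wewtipew and fufned both have last vowel 'e' yet inflect differently (kawewtipew, fufufned), so the last vowel is not what conditions the rule; the final letter is.
"kuzahid" ends in -d. The stems ending in -d (lizovad → lilizovad, fufned → fufufned, wudibvad → wuwudibvad) repeat the first consonant+vowel as a prefix.
So kuzahid → kukuzahid.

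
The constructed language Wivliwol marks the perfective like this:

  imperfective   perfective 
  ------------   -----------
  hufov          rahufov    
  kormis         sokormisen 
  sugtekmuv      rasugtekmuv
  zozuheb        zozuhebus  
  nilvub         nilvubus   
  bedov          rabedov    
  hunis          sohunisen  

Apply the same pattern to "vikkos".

sugtekmuv and nilvub both have last vowel 'u' yet inflect differently (rasugtekmuv, nilvubus), so the last vowel is not what conditions the rule; the final letter is.
"vikkos" ends in -s. The stems ending in -s (hunis → sohunisen, kormis → sokormisen) add so- … -en around the stem.
So vikkos → sovikkosen.

sovikkosen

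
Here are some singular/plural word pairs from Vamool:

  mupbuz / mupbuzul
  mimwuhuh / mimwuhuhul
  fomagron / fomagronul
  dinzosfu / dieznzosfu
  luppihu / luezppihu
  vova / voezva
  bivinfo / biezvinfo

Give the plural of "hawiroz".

hawirozul

"hawiroz" ends in a consonant. The stems ending in a consonant (mupbuz → mupbuzul, mimwuhuh → mimwuhuhul, fomagron → fomagronul) add -ul.
The other pattern: stems ending in a vowel insert -ez- after the first vowel.
So hawiroz → hawirozul.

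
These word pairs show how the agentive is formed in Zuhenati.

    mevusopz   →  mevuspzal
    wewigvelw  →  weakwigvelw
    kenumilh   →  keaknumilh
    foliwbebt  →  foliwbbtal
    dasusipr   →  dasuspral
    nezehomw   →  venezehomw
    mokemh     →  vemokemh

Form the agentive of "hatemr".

vehatemr

kenumilh and mokemh both end in -h yet inflect differently (keaknumilh, vemokemh), so the final letter is not what conditions the rule; the second-to-last letter is.
"hatemr" has second-to-last letter 'm'. The stems whose second-to-last letter is 'm' (mokemh → vemokemh, nezehomw → venezehomw) add the prefix ve-.
The other patterns: stems whose second-to-last letter is 'l' insert -ak- after the first vowel; stems whose second-to-last letter is 'b' or 'p' delete the last vowel and add -al.
So hatemr → vehatemr.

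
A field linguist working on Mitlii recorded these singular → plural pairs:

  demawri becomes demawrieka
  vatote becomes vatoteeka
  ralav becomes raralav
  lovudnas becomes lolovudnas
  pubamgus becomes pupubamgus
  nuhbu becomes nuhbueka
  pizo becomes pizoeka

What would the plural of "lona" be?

lonaeka

nuhbu and pubamgus both have last vowel 'u' yet inflect differently (nuhbueka, pupubamgus), so the last vowel is not what conditions the rule; whether the stem ends in a vowel or a consonant is.
"lona" ends in a vowel. The stems ending in a vowel (vatote → vatoteeka, nuhbu → nuhbueka, pizo → pizoeka) add -eka.
So lona → lonaeka.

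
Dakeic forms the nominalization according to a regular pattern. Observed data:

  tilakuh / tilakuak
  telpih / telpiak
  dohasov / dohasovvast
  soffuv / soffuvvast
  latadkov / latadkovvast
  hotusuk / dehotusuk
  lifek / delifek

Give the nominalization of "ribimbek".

tilakuh and soffuv both have last vowel 'u' yet inflect differently (tilakuak, soffuvvast), so the last vowel is not what conditions the rule; the final letter is.
"ribimbek" ends in -k. The stems ending in -k (hotusuk → dehotusuk, lifek → delifek) add the prefix de-.
So ribimbek → deribimbek.

deribimbek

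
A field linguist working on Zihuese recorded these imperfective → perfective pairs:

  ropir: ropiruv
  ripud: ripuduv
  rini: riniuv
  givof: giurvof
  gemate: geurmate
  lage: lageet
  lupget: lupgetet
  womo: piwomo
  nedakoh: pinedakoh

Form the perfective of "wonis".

piwonis

gemate and lage both end in -e yet inflect differently (geurmate, lageet), so the final letter is not what conditions the rule; the first letter is.
"wonis" begins with w-. The one such stem in the data (womo → piwomo) adds the prefix pi-, so the same rule applies.
The other patterns: stems beginning with r- add -uv; stems beginning with g- insert -ur- after the first vowel; stems beginning with l- add -et.
So wonis → piwonis.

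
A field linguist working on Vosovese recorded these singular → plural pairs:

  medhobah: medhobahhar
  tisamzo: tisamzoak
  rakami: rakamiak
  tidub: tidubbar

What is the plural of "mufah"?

tisamzo and tidub both begin with t- yet inflect differently (tisamzoak, tidubbar), so the first letter is not what conditions the rule; whether the stem ends in a vowel or a consonant is.
"mufah" ends in a consonant. The stems ending in a consonant (tidub → tidubbar, medhobah → medhobahhar) double the final consonant and add -ar.
So mufah → mufahhar.

mufahhar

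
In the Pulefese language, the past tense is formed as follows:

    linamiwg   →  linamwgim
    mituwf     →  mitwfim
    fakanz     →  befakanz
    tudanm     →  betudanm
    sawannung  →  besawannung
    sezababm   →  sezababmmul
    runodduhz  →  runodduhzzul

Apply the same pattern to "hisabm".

hisabmmul

linamiwg and sawannung both end in -g yet inflect differently (linamwgim, besawannung), so the final letter is not what conditions the rule; the second-to-last letter is.
"hisabm" has second-to-last letter 'b'. The one such stem in the data (sezababm → sezababmmul) doubles the final consonant and adds -ul (as does runodduhz), so the same rule applies.
So hisabm → hisabmmul.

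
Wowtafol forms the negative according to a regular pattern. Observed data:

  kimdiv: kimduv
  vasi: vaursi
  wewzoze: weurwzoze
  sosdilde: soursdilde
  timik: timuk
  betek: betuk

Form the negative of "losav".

losuv

kimdiv and vasi both have last vowel 'i' yet inflect differently (kimduv, vaursi), so the last vowel is not what conditions the rule; whether the stem ends in a vowel or a consonant is.
"losav" ends in a consonant. The stems ending in a consonant (kimdiv → kimduv, timik → timuk, betek → betuk) change the last vowel to 'u'.
The other pattern: stems ending in a vowel insert -ur- after the first vowel.
So losav → losuv.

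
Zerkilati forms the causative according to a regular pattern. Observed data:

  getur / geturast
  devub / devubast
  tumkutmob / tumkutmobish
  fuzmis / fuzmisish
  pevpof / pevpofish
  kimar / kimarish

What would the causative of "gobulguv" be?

gobulguvast

"gobulguv" has last vowel 'u'. The stems whose last vowel is 'u' (getur → geturast, devub → devubast) add -ast.
The other pattern: stems whose last vowel is 'a', 'i' or 'o' add -ish.
So gobulguv → gobulguvast.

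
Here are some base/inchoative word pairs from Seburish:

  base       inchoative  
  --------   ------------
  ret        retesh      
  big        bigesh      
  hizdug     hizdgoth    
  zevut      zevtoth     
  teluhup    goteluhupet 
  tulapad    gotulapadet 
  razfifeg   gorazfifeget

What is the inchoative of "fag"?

"fag" has 1 vowel. The stems with 1 vowel (ret → retesh, big → bigesh) add -esh.
The other patterns: stems with 2 vowels delete the last vowel and add -oth; stems with 3 vowels add go- … -et around the stem.
So fag → fagesh.

fagesh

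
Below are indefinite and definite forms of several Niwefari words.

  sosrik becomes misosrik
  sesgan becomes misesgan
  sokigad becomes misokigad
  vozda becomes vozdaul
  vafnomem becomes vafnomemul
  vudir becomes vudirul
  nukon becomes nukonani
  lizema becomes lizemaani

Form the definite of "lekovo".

lekovoani

sesgan and nukon both end in -n yet inflect differently (misesgan, nukonani), so the final letter is not what conditions the rule; the first letter is.
"lekovo" begins with l-. The one such stem in the data (lizema → lizemaani) adds -ani, so the same rule applies.
So lekovo → lekovoani.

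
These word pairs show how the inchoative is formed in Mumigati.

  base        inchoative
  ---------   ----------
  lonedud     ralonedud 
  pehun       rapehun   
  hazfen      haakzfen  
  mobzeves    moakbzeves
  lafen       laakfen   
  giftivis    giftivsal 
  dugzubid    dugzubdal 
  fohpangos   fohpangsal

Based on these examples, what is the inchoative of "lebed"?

leakbed

"lebed" has last vowel 'e'. The stems whose last vowel is 'e' (hazfen → haakzfen, mobzeves → moakbzeves, lafen → laakfen) insert -ak- after the first vowel.
So lebed → leakbed.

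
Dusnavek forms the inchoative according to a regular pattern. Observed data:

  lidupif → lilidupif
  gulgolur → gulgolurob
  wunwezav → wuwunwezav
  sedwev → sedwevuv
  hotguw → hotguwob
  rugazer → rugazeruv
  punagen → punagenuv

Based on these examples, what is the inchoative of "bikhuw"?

wunwezav and sedwev both end in -v yet inflect differently (wuwunwezav, sedwevuv), so the final letter is not what conditions the rule; the last vowel is.
"bikhuw" has last vowel 'u'. The stems whose last vowel is 'u' (gulgolur → gulgolurob, hotguw → hotguwob) add -ob.
So bikhuw → bikhuwob.

bikhuwob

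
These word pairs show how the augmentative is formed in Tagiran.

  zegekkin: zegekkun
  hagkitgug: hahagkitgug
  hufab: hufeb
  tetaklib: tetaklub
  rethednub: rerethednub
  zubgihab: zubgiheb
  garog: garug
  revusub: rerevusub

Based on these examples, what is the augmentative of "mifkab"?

zubgihab and rethednub both end in -b yet inflect differently (zubgiheb, rerethednub), so the final letter is not what conditions the rule; the last vowel is.
"mifkab" has last vowel 'a'. The stems whose last vowel is 'a' (zubgihab → zubgiheb, hufab → hufeb) change the last vowel to 'e'.
So mifkab → mifkeb.

mifkeb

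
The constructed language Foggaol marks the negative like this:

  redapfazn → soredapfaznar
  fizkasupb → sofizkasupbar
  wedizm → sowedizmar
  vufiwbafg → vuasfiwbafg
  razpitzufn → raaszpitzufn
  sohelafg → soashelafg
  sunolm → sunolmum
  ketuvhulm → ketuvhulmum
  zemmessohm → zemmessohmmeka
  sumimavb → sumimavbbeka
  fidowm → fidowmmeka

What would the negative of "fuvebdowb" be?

redapfazn and razpitzufn both end in -n yet inflect differently (soredapfaznar, raaszpitzufn), so the final letter is not what conditions the rule; the second-to-last letter is.
"fuvebdowb" has second-to-last letter 'w'. The one such stem in the data (fidowm → fidowmmeka) doubles the final consonant and adds -eka (as do zemmessohm, sumimavb), so the same rule applies.
So fuvebdowb → fuvebdowbbeka.

fuvebdowbbeka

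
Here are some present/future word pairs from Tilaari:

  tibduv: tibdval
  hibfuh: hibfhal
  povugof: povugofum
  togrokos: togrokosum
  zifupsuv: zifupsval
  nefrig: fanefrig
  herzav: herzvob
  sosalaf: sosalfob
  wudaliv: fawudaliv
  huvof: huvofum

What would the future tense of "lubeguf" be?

lubegfal

"lubeguf" has last vowel 'u'. The stems whose last vowel is 'u' (hibfuh → hibfhal, zifupsuv → zifupsval, tibduv → tibdval) delete the last vowel and add -al.
So lubeguf → lubegfal.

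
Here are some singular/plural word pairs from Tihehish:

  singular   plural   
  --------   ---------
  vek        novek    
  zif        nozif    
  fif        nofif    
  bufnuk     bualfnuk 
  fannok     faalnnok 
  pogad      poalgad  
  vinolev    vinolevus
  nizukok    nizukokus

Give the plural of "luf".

noluf

"luf" has 1 vowel. The stems with 1 vowel (vek → novek, zif → nozif, fif → nofif) add the prefix no-.
The other patterns: stems with 2 vowels insert -al- after the first vowel; stems with 3 vowels add -us.
So luf → noluf.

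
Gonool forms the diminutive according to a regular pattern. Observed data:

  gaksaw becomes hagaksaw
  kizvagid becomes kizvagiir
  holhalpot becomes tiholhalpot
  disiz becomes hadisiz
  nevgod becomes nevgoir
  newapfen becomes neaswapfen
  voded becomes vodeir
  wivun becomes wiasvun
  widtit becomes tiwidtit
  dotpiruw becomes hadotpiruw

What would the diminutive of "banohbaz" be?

habanohbaz

nevgod and holhalpot both have last vowel 'o' yet inflect differently (nevgoir, tiholhalpot), so the last vowel is not what conditions the rule; the final letter is.
"banohbaz" ends in -z. The one such stem in the data (disiz → hadisiz) adds the prefix ha-, so the same rule applies.
The other patterns: stems ending in -d drop the final letter and add -ir; stems ending in -t add the prefix ti-; stems ending in -n insert -as- after the first vowel.
So banohbaz → habanohbaz.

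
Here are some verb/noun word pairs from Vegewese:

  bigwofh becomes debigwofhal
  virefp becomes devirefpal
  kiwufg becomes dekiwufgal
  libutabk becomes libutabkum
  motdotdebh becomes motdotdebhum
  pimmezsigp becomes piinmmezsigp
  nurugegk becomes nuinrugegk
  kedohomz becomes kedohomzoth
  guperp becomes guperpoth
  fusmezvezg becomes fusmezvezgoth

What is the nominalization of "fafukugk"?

bigwofh and motdotdebh both end in -h yet inflect differently (debigwofhal, motdotdebhum), so the final letter is not what conditions the rule; the second-to-last letter is.
"fafukugk" has second-to-last letter 'g'. The stems whose second-to-last letter is 'g' (pimmezsigp → piinmmezsigp, nurugegk → nuinrugegk) insert -in- after the first vowel.
So fafukugk → fainfukugk.

fainfukugk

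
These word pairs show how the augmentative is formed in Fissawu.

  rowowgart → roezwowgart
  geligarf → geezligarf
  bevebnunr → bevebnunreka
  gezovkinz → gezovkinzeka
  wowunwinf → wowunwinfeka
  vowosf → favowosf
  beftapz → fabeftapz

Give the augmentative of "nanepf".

geligarf and wowunwinf both end in -f yet inflect differently (geezligarf, wowunwinfeka), so the final letter is not what conditions the rule; the second-to-last letter is.
"nanepf" has second-to-last letter 'p'. The one such stem in the data (beftapz → fabeftapz) adds the prefix fa-, so the same rule applies.
The other patterns: stems whose second-to-last letter is 'r' insert -ez- after the first vowel; stems whose second-to-last letter is 'n' add -eka.
So nanepf → fananepf.

fananepf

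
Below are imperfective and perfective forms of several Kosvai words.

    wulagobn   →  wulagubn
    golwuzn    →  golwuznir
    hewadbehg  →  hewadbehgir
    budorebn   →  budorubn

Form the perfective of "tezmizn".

"tezmizn" has second-to-last letter 'z'. The one such stem in the data (golwuzn → golwuznir) adds -ir, so the same rule applies.
So tezmizn → tezmiznir.

tezmiznir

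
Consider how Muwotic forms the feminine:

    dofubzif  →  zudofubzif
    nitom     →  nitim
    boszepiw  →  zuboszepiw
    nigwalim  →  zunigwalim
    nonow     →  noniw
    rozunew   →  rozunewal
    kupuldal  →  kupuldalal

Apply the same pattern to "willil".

boszepiw and nonow both end in -w yet inflect differently (zuboszepiw, noniw), so the final letter is not what conditions the rule; the last vowel is.
"willil" has last vowel 'i'. The stems whose last vowel is 'i' (boszepiw → zuboszepiw, nigwalim → zunigwalim, dofubzif → zudofubzif) add the prefix zu-.
The other patterns: stems whose last vowel is 'o' change the last vowel to 'i'; stems whose last vowel is 'a' or 'e' add -al.
So willil → zuwillil.

zuwillil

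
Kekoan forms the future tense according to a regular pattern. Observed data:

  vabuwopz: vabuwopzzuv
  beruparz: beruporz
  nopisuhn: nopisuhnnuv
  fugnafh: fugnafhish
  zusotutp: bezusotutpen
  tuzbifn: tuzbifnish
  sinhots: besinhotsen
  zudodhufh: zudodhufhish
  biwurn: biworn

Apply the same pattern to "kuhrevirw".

"kuhrevirw" has second-to-last letter 'r'. The stems whose second-to-last letter is 'r' (beruparz → beruporz, biwurn → biworn) change the last vowel to 'o'.
So kuhrevirw → kuhrevorw.

kuhrevorw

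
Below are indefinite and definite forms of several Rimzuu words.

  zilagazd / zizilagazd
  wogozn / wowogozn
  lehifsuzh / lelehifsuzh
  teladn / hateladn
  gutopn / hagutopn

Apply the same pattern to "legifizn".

lelegifizn

"legifizn" has second-to-last letter 'z'. The stems whose second-to-last letter is 'z' (zilagazd → zizilagazd, wogozn → wowogozn, lehifsuzh → lelehifsuzh) repeat the first consonant+vowel as a prefix.
The other pattern: stems whose second-to-last letter is 'd' or 'p' add the prefix ha-.
So legifizn → lelegifizn.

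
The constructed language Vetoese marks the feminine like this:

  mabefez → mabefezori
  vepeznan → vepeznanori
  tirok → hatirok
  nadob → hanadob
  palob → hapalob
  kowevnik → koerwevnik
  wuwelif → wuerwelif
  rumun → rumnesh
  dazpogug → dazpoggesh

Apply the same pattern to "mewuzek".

tirok and kowevnik both end in -k yet inflect differently (hatirok, koerwevnik), so the final letter is not what conditions the rule; the last vowel is.
"mewuzek" has last vowel 'e'. The one such stem in the data (mabefez → mabefezori) adds -ori, so the same rule applies.
The other patterns: stems whose last vowel is 'o' add the prefix ha-; stems whose last vowel is 'i' insert -er- after the first vowel; stems whose last vowel is 'u' delete the last vowel and add -esh.
So mewuzek → mewuzekori.

mewuzekori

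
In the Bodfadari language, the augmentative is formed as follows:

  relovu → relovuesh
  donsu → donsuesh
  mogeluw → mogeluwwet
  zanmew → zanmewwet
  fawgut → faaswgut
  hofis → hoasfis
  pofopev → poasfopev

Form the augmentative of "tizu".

tizuesh

relovu and mogeluw both have last vowel 'u' yet inflect differently (relovuesh, mogeluwwet), so the last vowel is not what conditions the rule; the final letter is.
"tizu" ends in -u. The stems ending in -u (relovu → relovuesh, donsu → donsuesh) add -esh.
The other patterns: stems ending in -w double the final consonant and add -et; stems ending in -s, -t or -v insert -as- after the first vowel.
So tizu → tizuesh.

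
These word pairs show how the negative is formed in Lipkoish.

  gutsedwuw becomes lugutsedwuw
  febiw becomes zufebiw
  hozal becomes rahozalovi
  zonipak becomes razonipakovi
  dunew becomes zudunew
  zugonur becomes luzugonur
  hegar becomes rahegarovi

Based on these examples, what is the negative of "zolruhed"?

zuzolruhed

hegar and zugonur both end in -r yet inflect differently (rahegarovi, luzugonur), so the final letter is not what conditions the rule; the last vowel is.
"zolruhed" has last vowel 'e'. The one such stem in the data (dunew → zudunew) adds the prefix zu-, so the same rule applies.
So zolruhed → zuzolruhed.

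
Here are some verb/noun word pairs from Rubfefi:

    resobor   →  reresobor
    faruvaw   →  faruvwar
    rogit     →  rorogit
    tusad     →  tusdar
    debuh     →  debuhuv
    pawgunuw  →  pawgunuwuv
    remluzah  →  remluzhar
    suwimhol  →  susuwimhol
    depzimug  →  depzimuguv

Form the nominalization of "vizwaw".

faruvaw and pawgunuw both end in -w yet inflect differently (faruvwar, pawgunuwuv), so the final letter is not what conditions the rule; the last vowel is.
"vizwaw" has last vowel 'a'. The stems whose last vowel is 'a' (faruvaw → faruvwar, tusad → tusdar, remluzah → remluzhar) delete the last vowel and add -ar.
The other patterns: stems whose last vowel is 'u' add -uv; stems whose last vowel is 'i' or 'o' repeat the first consonant+vowel as a prefix.
So vizwaw → vizwwar.

vizwwar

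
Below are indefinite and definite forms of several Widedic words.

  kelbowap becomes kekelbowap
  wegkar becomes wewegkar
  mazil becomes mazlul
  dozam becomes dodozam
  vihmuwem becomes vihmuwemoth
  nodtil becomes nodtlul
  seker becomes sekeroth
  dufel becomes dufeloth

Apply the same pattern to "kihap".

wegkar and seker both end in -r yet inflect differently (wewegkar, sekeroth), so the final letter is not what conditions the rule; the last vowel is.
"kihap" has last vowel 'a'. The stems whose last vowel is 'a' (wegkar → wewegkar, kelbowap → kekelbowap, dozam → dodozam) repeat the first consonant+vowel as a prefix.
The other patterns: stems whose last vowel is 'e' add -oth; stems whose last vowel is 'i' delete the last vowel and add -ul.
So kihap → kikihap.

kikihap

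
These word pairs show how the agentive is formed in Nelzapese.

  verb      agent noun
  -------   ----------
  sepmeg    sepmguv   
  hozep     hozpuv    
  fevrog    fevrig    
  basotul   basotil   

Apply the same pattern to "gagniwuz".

sepmeg and fevrog both end in -g yet inflect differently (sepmguv, fevrig), so the final letter is not what conditions the rule; the last vowel is.
"gagniwuz" has last vowel 'u'. The one such stem in the data (basotul → basotil) changes the last vowel to 'i' (as does fevrog), so the same rule applies.
The other pattern: stems whose last vowel is 'e' delete the last vowel and add -uv.
So gagniwuz → gagniwiz.

gagniwiz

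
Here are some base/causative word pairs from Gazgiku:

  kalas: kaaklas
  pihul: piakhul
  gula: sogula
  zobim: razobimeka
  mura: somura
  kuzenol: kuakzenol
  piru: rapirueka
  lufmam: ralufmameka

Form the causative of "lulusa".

"lulusa" ends in -a. The stems ending in -a (gula → sogula, mura → somura) add the prefix so-.
The other patterns: stems ending in -l or -s insert -ak- after the first vowel; stems ending in -m or -u add ra- … -eka around the stem.
So lulusa → solulusa.

solulusa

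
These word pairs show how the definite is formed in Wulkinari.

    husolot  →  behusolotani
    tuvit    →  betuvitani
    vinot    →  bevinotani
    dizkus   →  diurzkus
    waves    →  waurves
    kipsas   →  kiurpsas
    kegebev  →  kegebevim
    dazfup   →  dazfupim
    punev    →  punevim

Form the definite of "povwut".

bepovwutani

"povwut" ends in -t. The stems ending in -t (husolot → behusolotani, tuvit → betuvitani, vinot → bevinotani) add be- … -ani around the stem.
So povwut → bepovwutani.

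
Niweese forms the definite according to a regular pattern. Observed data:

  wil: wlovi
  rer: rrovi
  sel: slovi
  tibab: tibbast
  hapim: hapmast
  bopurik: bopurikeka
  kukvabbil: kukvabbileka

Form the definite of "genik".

wil and kukvabbil both end in -l yet inflect differently (wlovi, kukvabbileka), so the final letter is not what conditions the rule; the number of vowels is.
"genik" has 2 vowels. The stems with 2 vowels (tibab → tibbast, hapim → hapmast) delete the last vowel and add -ast.
The other patterns: stems with 1 vowel delete the last vowel and add -ovi; stems with 3 vowels add -eka.
So genik → genkast.

genkast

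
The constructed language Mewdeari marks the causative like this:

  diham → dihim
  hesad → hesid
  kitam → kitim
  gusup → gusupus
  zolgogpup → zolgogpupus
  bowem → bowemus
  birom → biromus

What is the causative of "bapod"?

diham and bowem both end in -m yet inflect differently (dihim, bowemus), so the final letter is not what conditions the rule; the last vowel is.
"bapod" has last vowel 'o'. The one such stem in the data (birom → biromus) adds -us, so the same rule applies.
So bapod → bapodus.

bapodus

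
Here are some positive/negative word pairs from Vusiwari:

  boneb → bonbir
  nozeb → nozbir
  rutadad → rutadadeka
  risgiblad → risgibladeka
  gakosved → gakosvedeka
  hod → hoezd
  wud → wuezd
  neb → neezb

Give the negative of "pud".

"pud" has 1 vowel. The stems with 1 vowel (wud → wuezd, hod → hoezd, neb → neezb) insert -ez- after the first vowel.
The other patterns: stems with 2 vowels delete the last vowel and add -ir; stems with 3 vowels add -eka.
So pud → puezd.

puezd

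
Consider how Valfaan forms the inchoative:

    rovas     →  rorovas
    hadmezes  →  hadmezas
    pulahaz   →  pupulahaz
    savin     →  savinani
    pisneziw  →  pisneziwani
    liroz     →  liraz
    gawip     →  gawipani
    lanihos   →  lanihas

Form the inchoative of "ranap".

pulahaz and liroz both end in -z yet inflect differently (pupulahaz, liraz), so the final letter is not what conditions the rule; the last vowel is.
"ranap" has last vowel 'a'. The stems whose last vowel is 'a' (pulahaz → pupulahaz, rovas → rorovas) repeat the first consonant+vowel as a prefix.
The other patterns: stems whose last vowel is 'i' add -ani; stems whose last vowel is 'e' or 'o' change the last vowel to 'a'.
So ranap → raranap.

raranap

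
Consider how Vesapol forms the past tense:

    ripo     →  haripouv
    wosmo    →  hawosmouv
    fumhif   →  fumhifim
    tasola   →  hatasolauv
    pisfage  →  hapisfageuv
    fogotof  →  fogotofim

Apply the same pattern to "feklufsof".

feklufsofim

"feklufsof" ends in a consonant. The stems ending in a consonant (fumhif → fumhifim, fogotof → fogotofim) add -im.
The other pattern: stems ending in a vowel add ha- … -uv around the stem.
So feklufsof → feklufsofim.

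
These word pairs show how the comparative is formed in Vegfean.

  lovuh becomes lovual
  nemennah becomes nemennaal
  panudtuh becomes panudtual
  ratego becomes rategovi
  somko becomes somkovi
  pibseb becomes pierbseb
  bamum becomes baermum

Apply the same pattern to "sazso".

sazsovi

lovuh and bamum both have last vowel 'u' yet inflect differently (lovual, baermum), so the last vowel is not what conditions the rule; the final letter is.
"sazso" ends in -o. The stems ending in -o (ratego → rategovi, somko → somkovi) drop the final letter and add -ovi.
The other patterns: stems ending in -h drop the final letter and add -al; stems ending in -b or -m insert -er- after the first vowel.
So sazso → sazsovi.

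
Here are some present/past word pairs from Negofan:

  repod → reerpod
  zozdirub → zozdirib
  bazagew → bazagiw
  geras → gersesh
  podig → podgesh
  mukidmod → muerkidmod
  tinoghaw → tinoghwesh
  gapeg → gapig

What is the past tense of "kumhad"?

kumhdesh

gapeg and podig both end in -g yet inflect differently (gapig, podgesh), so the final letter is not what conditions the rule; the last vowel is.
"kumhad" has last vowel 'a'. The stems whose last vowel is 'a' (geras → gersesh, tinoghaw → tinoghwesh) delete the last vowel and add -esh.
The other patterns: stems whose last vowel is 'e' or 'u' change the last vowel to 'i'; stems whose last vowel is 'o' insert -er- after the first vowel.
So kumhad → kumhdesh.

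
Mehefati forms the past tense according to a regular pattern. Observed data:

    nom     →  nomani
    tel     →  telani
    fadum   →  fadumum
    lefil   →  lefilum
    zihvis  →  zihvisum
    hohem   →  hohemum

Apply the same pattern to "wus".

wusani

nom and fadum both end in -m yet inflect differently (nomani, fadumum), so the final letter is not what conditions the rule; the number of vowels is.
"wus" has 1 vowel. The stems with 1 vowel (nom → nomani, tel → telani) add -ani.
The other pattern: stems with 2 vowels add -um.
So wus → wusani.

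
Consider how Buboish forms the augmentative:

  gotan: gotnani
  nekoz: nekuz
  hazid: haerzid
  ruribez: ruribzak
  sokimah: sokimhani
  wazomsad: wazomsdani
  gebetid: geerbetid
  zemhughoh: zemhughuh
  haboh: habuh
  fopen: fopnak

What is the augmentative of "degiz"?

deergiz

haboh and sokimah both end in -h yet inflect differently (habuh, sokimhani), so the final letter is not what conditions the rule; the last vowel is.
"degiz" has last vowel 'i'. The stems whose last vowel is 'i' (hazid → haerzid, gebetid → geerbetid) insert -er- after the first vowel.
The other patterns: stems whose last vowel is 'o' change the last vowel to 'u'; stems whose last vowel is 'a' delete the last vowel and add -ani; stems whose last vowel is 'e' delete the last vowel and add -ak.
So degiz → deergiz.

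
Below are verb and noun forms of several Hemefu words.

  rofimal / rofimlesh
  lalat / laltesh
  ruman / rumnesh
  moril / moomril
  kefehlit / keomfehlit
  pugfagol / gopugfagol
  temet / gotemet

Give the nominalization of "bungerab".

bungerbesh

rofimal and moril both end in -l yet inflect differently (rofimlesh, moomril), so the final letter is not what conditions the rule; the last vowel is.
"bungerab" has last vowel 'a'. The stems whose last vowel is 'a' (rofimal → rofimlesh, lalat → laltesh, ruman → rumnesh) delete the last vowel and add -esh.
So bungerab → bungerbesh.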